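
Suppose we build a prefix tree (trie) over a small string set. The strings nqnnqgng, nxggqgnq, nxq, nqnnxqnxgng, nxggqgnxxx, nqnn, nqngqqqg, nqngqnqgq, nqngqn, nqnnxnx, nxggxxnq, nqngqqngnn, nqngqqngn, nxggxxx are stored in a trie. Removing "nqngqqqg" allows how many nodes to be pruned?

Walk "nqngqqqg" from the leaf back toward the root, removing each node that no remaining word uses.
The suffix "qg" (2 nodes) is used only by "nqngqqqg"; the node for "nqngqq" still has the child "n", so pruning stops there.
Nodes removed: 2

2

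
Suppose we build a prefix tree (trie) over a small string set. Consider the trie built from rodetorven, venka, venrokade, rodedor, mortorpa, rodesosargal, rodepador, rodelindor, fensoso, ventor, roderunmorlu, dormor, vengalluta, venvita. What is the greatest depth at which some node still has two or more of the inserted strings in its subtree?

4

Equivalently: take the maximum, over all pairs, of their longest common prefix length.
e.g. "rodedor" and "rodelindor" share the prefix "rode" of length 4; no pair shares a longer one.
Longest shared-prefix length: 4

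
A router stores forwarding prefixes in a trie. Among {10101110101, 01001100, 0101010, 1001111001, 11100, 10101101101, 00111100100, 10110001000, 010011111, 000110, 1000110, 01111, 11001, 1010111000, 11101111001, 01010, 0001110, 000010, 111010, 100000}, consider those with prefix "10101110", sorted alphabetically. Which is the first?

1010111000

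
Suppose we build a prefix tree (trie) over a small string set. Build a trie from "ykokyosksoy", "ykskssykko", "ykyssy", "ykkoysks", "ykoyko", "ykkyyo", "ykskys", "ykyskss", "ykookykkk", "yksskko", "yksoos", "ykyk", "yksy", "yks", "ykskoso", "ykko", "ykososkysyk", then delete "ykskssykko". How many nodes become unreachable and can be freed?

6

A node on "ykskssykko"'s path can go only if nothing else ends at it or branches off below it.
The suffix "ssykko" (6 nodes) is used only by "ykskssykko"; the node for "yksk" still has the child "y", so pruning stops there.
Nodes removed: 6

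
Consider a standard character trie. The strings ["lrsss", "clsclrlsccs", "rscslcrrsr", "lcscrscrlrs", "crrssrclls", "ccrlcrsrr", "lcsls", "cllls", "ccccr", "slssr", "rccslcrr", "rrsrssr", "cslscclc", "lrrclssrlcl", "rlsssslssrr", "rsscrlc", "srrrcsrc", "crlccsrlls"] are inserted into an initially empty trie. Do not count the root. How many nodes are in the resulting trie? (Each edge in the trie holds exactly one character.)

Insert word by word; a character creates a node only if that edge doesn't already exist:
  "lrsss" → 5 new (l, r, s, s, s)
  "clsclrlsccs" → 11 new (c, l, s, c, l, r, l, s, c, c, s)
  "rscslcrrsr" → 10 new (r, s, c, s, l, c, r, r, s, r)
  "lcscrscrlrs" → prefix "l" already present; 10 new (c, s, c, r, s, c, r, l, r, s)
  "crrssrclls" → prefix "c" already present; 9 new (r, r, s, s, r, c, l, l, s)
  "ccrlcrsrr" → prefix "c" already present; 8 new (c, r, l, c, r, s, r, r)
  "lcsls" → prefix "lcs" already present; 2 new (l, s)
  "cllls" → prefix "cl" already present; 3 new (l, l, s)
  "ccccr" → prefix "cc" already present; 3 new (c, c, r)
  "slssr" → 5 new (s, l, s, s, r)
  "rccslcrr" → prefix "r" already present; 7 new (c, c, s, l, c, r, r)
  "rrsrssr" → prefix "r" already present; 6 new (r, s, r, s, s, r)
  "cslscclc" → prefix "c" already present; 7 new (s, l, s, c, c, l, c)
  "lrrclssrlcl" → prefix "lr" already present; 9 new (r, c, l, s, s, r, l, c, l)
  "rlsssslssrr" → prefix "r" already present; 10 new (l, s, s, s, s, l, s, s, r, r)
  "rsscrlc" → prefix "rs" already present; 5 new (s, c, r, l, c)
  "srrrcsrc" → prefix "s" already present; 7 new (r, r, r, c, s, r, c)
  "crlccsrlls" → prefix "cr" already present; 8 new (l, c, c, s, r, l, l, s)
Total nodes = 5 + 11 + 10 + 10 + 9 + 8 + 2 + 3 + 3 + 5 + 7 + 6 + 7 + 9 + 10 + 5 + 7 + 8 = 125

125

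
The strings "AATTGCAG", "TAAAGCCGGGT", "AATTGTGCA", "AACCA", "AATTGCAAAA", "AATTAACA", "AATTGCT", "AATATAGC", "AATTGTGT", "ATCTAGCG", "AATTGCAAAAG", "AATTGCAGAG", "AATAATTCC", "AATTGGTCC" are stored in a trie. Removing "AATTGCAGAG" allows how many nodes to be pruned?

Walk "AATTGCAGAG" from the leaf back toward the root, removing each node that no remaining word uses.
The suffix "AG" (2 nodes) is used only by "AATTGCAGAG"; "AATTGCAG" is itself a stored word, so pruning stops there.
Nodes removed: 2

2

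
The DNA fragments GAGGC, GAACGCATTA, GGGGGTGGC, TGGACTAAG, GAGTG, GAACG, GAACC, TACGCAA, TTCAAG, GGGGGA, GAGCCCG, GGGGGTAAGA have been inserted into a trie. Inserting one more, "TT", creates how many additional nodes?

Every character of "TT" already lies on an existing path (it is a prefix of some stored word).
No new nodes are needed: 0.

0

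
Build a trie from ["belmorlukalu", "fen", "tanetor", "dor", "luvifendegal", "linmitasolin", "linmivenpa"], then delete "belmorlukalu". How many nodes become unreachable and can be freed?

12

Walk "belmorlukalu" from the leaf back toward the root, removing each node that no remaining word uses.
No other word shares any prefix with "belmorlukalu", so all 12 of its nodes go.
Nodes removed: 12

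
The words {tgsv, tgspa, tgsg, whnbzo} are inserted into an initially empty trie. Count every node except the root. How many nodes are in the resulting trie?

13

Trace insertions, counting only characters that open a new branch:
  "tgsv" → 4 new (t, g, s, v)
  "tgspa" → prefix "tgs" already present; 2 new (p, a)
  "tgsg" → prefix "tgs" already present; 1 new (g)
  "whnbzo" → 6 new (w, h, n, b, z, o)
Total nodes = 4 + 2 + 1 + 6 = 13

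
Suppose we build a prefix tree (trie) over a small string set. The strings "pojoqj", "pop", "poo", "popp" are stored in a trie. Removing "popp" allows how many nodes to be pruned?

Walk "popp" from the leaf back toward the root, removing each node that no remaining word uses.
The suffix "p" (1 node) is used only by "popp"; "pop" is itself a stored word, so pruning stops there.
Nodes removed: 1

1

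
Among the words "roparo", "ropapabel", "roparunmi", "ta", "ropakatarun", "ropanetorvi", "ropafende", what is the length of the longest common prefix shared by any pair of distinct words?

The deepest shared node is where two words last agree before diverging.
e.g. "roparo" and "roparunmi" share the prefix "ropar" of length 5; no pair shares a longer one.
Longest shared-prefix length: 5

5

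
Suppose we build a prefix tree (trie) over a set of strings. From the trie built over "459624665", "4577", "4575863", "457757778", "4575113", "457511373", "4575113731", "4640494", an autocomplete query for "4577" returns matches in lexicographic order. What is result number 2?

457757778

DFS of the "4577" subtree visits, in order: "4577", "457757778"
Position 2: 457757778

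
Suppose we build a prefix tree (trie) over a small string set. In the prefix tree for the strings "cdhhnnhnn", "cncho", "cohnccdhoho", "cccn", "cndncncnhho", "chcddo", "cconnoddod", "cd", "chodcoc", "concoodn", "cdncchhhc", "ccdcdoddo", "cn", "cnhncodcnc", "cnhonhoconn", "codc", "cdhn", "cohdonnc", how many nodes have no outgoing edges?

16

A leaf is a node with no children — equivalently, the end of a word that is not a proper prefix of any other stored word.
Those words: "cccn", "ccdcdoddo", "cconnoddod", "cdhhnnhnn", "cdhn", "cdncchhhc", "chcddo", "chodcoc", "cncho", "cndncncnhho", "cnhncodcnc", "cnhonhoconn", "codc", "cohdonnc", "cohnccdhoho", "concoodn"
Leaf count: 16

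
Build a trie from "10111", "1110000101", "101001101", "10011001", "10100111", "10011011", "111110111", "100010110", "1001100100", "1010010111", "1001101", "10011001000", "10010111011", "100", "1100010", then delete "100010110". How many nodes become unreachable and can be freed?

Walk "100010110" from the leaf back toward the root, removing each node that no remaining word uses.
The suffix "010110" (6 nodes) is used only by "100010110"; the node for "100" still has the child "1", so pruning stops there.
Nodes removed: 6

6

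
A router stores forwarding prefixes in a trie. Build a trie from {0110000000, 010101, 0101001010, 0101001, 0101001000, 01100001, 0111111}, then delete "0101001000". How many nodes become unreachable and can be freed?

2

A node on "0101001000"'s path can go only if nothing else ends at it or branches off below it.
The suffix "00" (2 nodes) is used only by "0101001000"; the node for "01010010" still has the child "1", so pruning stops there.
Nodes removed: 2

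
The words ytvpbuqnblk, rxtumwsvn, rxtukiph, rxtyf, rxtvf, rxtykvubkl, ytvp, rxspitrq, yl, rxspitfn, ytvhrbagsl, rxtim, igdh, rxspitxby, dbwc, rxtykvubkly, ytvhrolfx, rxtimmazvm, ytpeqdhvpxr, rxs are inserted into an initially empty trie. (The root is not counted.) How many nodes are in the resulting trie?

82

Trace insertions, counting only characters that open a new branch:
  "ytvpbuqnblk" → 11 new (y, t, v, p, b, u, q, n, b, l, k)
  "rxtumwsvn" → 9 new (r, x, t, u, m, w, s, v, n)
  "rxtukiph" → prefix "rxtu" already present; 4 new (k, i, p, h)
  "rxtyf" → prefix "rxt" already present; 2 new (y, f)
  "rxtvf" → prefix "rxt" already present; 2 new (v, f)
  "rxtykvubkl" → prefix "rxty" already present; 6 new (k, v, u, b, k, l)
  "ytvp" → prefix "ytvp" already present; 0 new (none)
  "rxspitrq" → prefix "rx" already present; 6 new (s, p, i, t, r, q)
  "yl" → prefix "y" already present; 1 new (l)
  "rxspitfn" → prefix "rxspit" already present; 2 new (f, n)
  "ytvhrbagsl" → prefix "ytv" already present; 7 new (h, r, b, a, g, s, l)
  "rxtim" → prefix "rxt" already present; 2 new (i, m)
  "igdh" → 4 new (i, g, d, h)
  "rxspitxby" → prefix "rxspit" already present; 3 new (x, b, y)
  "dbwc" → 4 new (d, b, w, c)
  "rxtykvubkly" → prefix "rxtykvubkl" already present; 1 new (y)
  "ytvhrolfx" → prefix "ytvhr" already present; 4 new (o, l, f, x)
  "rxtimmazvm" → prefix "rxtim" already present; 5 new (m, a, z, v, m)
  "ytpeqdhvpxr" → prefix "yt" already present; 9 new (p, e, q, d, h, v, p, x, r)
  "rxs" → prefix "rxs" already present; 0 new (none)
Total nodes = 11 + 9 + 4 + 2 + 2 + 6 + 0 + 6 + 1 + 2 + 7 + 2 + 4 + 3 + 4 + 1 + 4 + 5 + 9 + 0 = 82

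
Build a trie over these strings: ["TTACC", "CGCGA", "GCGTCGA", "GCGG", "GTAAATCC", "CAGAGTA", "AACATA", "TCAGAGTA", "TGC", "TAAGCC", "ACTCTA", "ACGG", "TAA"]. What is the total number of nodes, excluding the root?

58

Insert word by word; a character creates a node only if that edge doesn't already exist:
  "TTACC" → 5 new (T, T, A, C, C)
  "CGCGA" → 5 new (C, G, C, G, A)
  "GCGTCGA" → 7 new (G, C, G, T, C, G, A)
  "GCGG" → prefix "GCG" already present; 1 new (G)
  "GTAAATCC" → prefix "G" already present; 7 new (T, A, A, A, T, C, C)
  "CAGAGTA" → prefix "C" already present; 6 new (A, G, A, G, T, A)
  "AACATA" → 6 new (A, A, C, A, T, A)
  "TCAGAGTA" → prefix "T" already present; 7 new (C, A, G, A, G, T, A)
  "TGC" → prefix "T" already present; 2 new (G, C)
  "TAAGCC" → prefix "T" already present; 5 new (A, A, G, C, C)
  "ACTCTA" → prefix "A" already present; 5 new (C, T, C, T, A)
  "ACGG" → prefix "AC" already present; 2 new (G, G)
  "TAA" → prefix "TAA" already present; 0 new (none)
Total nodes = 5 + 5 + 7 + 1 + 7 + 6 + 6 + 7 + 2 + 5 + 5 + 2 + 0 = 58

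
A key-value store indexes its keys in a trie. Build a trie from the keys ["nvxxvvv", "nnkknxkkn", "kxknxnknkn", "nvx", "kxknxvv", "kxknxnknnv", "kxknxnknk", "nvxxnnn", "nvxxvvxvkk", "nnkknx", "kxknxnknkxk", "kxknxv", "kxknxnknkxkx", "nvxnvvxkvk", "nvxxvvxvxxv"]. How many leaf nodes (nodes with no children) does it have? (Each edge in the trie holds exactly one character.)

10

Leaves are exactly the stored words that no other stored word extends.
Those words: "kxknxnknkn", "kxknxnknkxkx", "kxknxnknnv", "kxknxvv", "nnkknxkkn", "nvxnvvxkvk", "nvxxnnn", "nvxxvvv", "nvxxvvxvkk", "nvxxvvxvxxv"
Leaf count: 10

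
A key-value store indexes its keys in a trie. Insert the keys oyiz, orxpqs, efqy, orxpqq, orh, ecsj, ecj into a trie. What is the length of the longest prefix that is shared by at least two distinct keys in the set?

Look for the deepest trie node that still has at least two words in its subtree.
e.g. "orxpqq" and "orxpqs" share the prefix "orxpq" of length 5; no pair shares a longer one.
Longest shared-prefix length: 5

5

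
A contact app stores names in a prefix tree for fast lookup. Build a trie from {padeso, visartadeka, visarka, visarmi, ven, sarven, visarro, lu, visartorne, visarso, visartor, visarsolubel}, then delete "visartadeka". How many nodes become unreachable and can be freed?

5

A node on "visartadeka"'s path can go only if nothing else ends at it or branches off below it.
The suffix "adeka" (5 nodes) is used only by "visartadeka"; the node for "visart" still has the child "o", so pruning stops there.
Nodes removed: 5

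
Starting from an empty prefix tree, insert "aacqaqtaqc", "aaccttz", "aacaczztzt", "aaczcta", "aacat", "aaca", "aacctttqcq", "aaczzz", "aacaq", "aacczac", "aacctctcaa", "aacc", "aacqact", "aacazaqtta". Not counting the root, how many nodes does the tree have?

Insert word by word; a character creates a node only if that edge doesn't already exist:
  "aacqaqtaqc" → 10 new (a, a, c, q, a, q, t, a, q, c)
  "aaccttz" → prefix "aac" already present; 4 new (c, t, t, z)
  "aacaczztzt" → prefix "aac" already present; 7 new (a, c, z, z, t, z, t)
  "aaczcta" → prefix "aac" already present; 4 new (z, c, t, a)
  "aacat" → prefix "aaca" already present; 1 new (t)
  "aaca" → prefix "aaca" already present; 0 new (none)
  "aacctttqcq" → prefix "aacctt" already present; 4 new (t, q, c, q)
  "aaczzz" → prefix "aacz" already present; 2 new (z, z)
  "aacaq" → prefix "aaca" already present; 1 new (q)
  "aacczac" → prefix "aacc" already present; 3 new (z, a, c)
  "aacctctcaa" → prefix "aacct" already present; 5 new (c, t, c, a, a)
  "aacc" → prefix "aacc" already present; 0 new (none)
  "aacqact" → prefix "aacqa" already present; 2 new (c, t)
  "aacazaqtta" → prefix "aaca" already present; 6 new (z, a, q, t, t, a)
Total nodes = 10 + 4 + 7 + 4 + 1 + 0 + 4 + 2 + 1 + 3 + 5 + 0 + 2 + 6 = 49

49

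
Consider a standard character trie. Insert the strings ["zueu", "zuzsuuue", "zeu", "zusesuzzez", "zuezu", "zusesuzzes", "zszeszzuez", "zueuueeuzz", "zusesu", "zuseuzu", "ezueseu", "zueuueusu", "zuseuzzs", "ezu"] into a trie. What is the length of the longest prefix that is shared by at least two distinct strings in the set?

Look for the deepest trie node that still has at least two words in its subtree.
e.g. "zusesuzzes" and "zusesuzzez" share the prefix "zusesuzze" of length 9; no pair shares a longer one.
Longest shared-prefix length: 9

9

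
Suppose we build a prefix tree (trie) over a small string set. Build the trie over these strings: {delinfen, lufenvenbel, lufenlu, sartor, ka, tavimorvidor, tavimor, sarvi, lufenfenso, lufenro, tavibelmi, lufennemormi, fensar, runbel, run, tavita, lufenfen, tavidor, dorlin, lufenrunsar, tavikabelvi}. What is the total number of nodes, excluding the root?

96

For each word, the new-node count is its length minus the longest prefix already in the trie:
  "delinfen" → 8 new (d, e, l, i, n, f, e, n)
  "lufenvenbel" → 11 new (l, u, f, e, n, v, e, n, b, e, l)
  "lufenlu" → prefix "lufen" already present; 2 new (l, u)
  "sartor" → 6 new (s, a, r, t, o, r)
  "ka" → 2 new (k, a)
  "tavimorvidor" → 12 new (t, a, v, i, m, o, r, v, i, d, o, r)
  "tavimor" → prefix "tavimor" already present; 0 new (none)
  "sarvi" → prefix "sar" already present; 2 new (v, i)
  "lufenfenso" → prefix "lufen" already present; 5 new (f, e, n, s, o)
  "lufenro" → prefix "lufen" already present; 2 new (r, o)
  "tavibelmi" → prefix "tavi" already present; 5 new (b, e, l, m, i)
  "lufennemormi" → prefix "lufen" already present; 7 new (n, e, m, o, r, m, i)
  "fensar" → 6 new (f, e, n, s, a, r)
  "runbel" → 6 new (r, u, n, b, e, l)
  "run" → prefix "run" already present; 0 new (none)
  "tavita" → prefix "tavi" already present; 2 new (t, a)
  "lufenfen" → prefix "lufenfen" already present; 0 new (none)
  "tavidor" → prefix "tavi" already present; 3 new (d, o, r)
  "dorlin" → prefix "d" already present; 5 new (o, r, l, i, n)
  "lufenrunsar" → prefix "lufenr" already present; 5 new (u, n, s, a, r)
  "tavikabelvi" → prefix "tavi" already present; 7 new (k, a, b, e, l, v, i)
Total nodes = 8 + 11 + 2 + 6 + 2 + 12 + 0 + 2 + 5 + 2 + 5 + 7 + 6 + 6 + 0 + 2 + 0 + 3 + 5 + 5 + 7 = 96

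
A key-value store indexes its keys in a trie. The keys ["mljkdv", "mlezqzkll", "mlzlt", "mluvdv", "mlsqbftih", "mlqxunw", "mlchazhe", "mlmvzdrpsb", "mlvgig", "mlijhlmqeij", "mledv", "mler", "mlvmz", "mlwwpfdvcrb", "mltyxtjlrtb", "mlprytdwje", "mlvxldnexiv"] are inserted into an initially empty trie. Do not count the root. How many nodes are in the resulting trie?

98

Insert word by word; a character creates a node only if that edge doesn't already exist:
  "mljkdv" → 6 new (m, l, j, k, d, v)
  "mlezqzkll" → prefix "ml" already present; 7 new (e, z, q, z, k, l, l)
  "mlzlt" → prefix "ml" already present; 3 new (z, l, t)
  "mluvdv" → prefix "ml" already present; 4 new (u, v, d, v)
  "mlsqbftih" → prefix "ml" already present; 7 new (s, q, b, f, t, i, h)
  "mlqxunw" → prefix "ml" already present; 5 new (q, x, u, n, w)
  "mlchazhe" → prefix "ml" already present; 6 new (c, h, a, z, h, e)
  "mlmvzdrpsb" → prefix "ml" already present; 8 new (m, v, z, d, r, p, s, b)
  "mlvgig" → prefix "ml" already present; 4 new (v, g, i, g)
  "mlijhlmqeij" → prefix "ml" already present; 9 new (i, j, h, l, m, q, e, i, j)
  "mledv" → prefix "mle" already present; 2 new (d, v)
  "mler" → prefix "mle" already present; 1 new (r)
  "mlvmz" → prefix "mlv" already present; 2 new (m, z)
  "mlwwpfdvcrb" → prefix "ml" already present; 9 new (w, w, p, f, d, v, c, r, b)
  "mltyxtjlrtb" → prefix "ml" already present; 9 new (t, y, x, t, j, l, r, t, b)
  "mlprytdwje" → prefix "ml" already present; 8 new (p, r, y, t, d, w, j, e)
  "mlvxldnexiv" → prefix "mlv" already present; 8 new (x, l, d, n, e, x, i, v)
Total nodes = 6 + 7 + 3 + 4 + 7 + 5 + 6 + 8 + 4 + 9 + 2 + 1 + 2 + 9 + 9 + 8 + 8 = 98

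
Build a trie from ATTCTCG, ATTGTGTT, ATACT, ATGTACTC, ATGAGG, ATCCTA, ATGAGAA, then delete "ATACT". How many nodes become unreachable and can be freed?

Walk "ATACT" from the leaf back toward the root, removing each node that no remaining word uses.
The suffix "ACT" (3 nodes) is used only by "ATACT"; the node for "AT" still has the child "T", so pruning stops there.
Nodes removed: 3

3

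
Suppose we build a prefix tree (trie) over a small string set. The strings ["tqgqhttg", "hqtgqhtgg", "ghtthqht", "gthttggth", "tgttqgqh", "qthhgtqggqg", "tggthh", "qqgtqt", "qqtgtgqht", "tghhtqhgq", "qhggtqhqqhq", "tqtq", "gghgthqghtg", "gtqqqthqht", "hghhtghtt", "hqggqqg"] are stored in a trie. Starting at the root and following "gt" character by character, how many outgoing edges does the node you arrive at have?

The children of the "gt" node are the distinct next characters among strings starting with "gt".
Characters that immediately follow "gt" among the stored strings: {h, q}.
That node has 2 child edges.

2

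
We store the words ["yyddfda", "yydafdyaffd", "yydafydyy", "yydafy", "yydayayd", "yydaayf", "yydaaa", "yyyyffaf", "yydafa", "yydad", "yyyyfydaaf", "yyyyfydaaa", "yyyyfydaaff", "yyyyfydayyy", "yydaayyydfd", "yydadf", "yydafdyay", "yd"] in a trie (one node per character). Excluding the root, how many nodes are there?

Trace insertions, counting only characters that open a new branch:
  "yyddfda" → 7 new (y, y, d, d, f, d, a)
  "yydafdyaffd" → prefix "yyd" already present; 8 new (a, f, d, y, a, f, f, d)
  "yydafydyy" → prefix "yydaf" already present; 4 new (y, d, y, y)
  "yydafy" → prefix "yydafy" already present; 0 new (none)
  "yydayayd" → prefix "yyda" already present; 4 new (y, a, y, d)
  "yydaayf" → prefix "yyda" already present; 3 new (a, y, f)
  "yydaaa" → prefix "yydaa" already present; 1 new (a)
  "yyyyffaf" → prefix "yy" already present; 6 new (y, y, f, f, a, f)
  "yydafa" → prefix "yydaf" already present; 1 new (a)
  "yydad" → prefix "yyda" already present; 1 new (d)
  "yyyyfydaaf" → prefix "yyyyf" already present; 5 new (y, d, a, a, f)
  "yyyyfydaaa" → prefix "yyyyfydaa" already present; 1 new (a)
  "yyyyfydaaff" → prefix "yyyyfydaaf" already present; 1 new (f)
  "yyyyfydayyy" → prefix "yyyyfyda" already present; 3 new (y, y, y)
  "yydaayyydfd" → prefix "yydaay" already present; 5 new (y, y, d, f, d)
  "yydadf" → prefix "yydad" already present; 1 new (f)
  "yydafdyay" → prefix "yydafdya" already present; 1 new (y)
  "yd" → prefix "y" already present; 1 new (d)
Total nodes = 7 + 8 + 4 + 0 + 4 + 3 + 1 + 6 + 1 + 1 + 5 + 1 + 1 + 3 + 5 + 1 + 1 + 1 = 53

53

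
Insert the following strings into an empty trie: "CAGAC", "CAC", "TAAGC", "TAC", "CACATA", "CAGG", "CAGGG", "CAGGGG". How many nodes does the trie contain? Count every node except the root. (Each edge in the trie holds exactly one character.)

18

Insert word by word; a character creates a node only if that edge doesn't already exist:
  "CAGAC" → 5 new (C, A, G, A, C)
  "CAC" → prefix "CA" already present; 1 new (C)
  "TAAGC" → 5 new (T, A, A, G, C)
  "TAC" → prefix "TA" already present; 1 new (C)
  "CACATA" → prefix "CAC" already present; 3 new (A, T, A)
  "CAGG" → prefix "CAG" already present; 1 new (G)
  "CAGGG" → prefix "CAGG" already present; 1 new (G)
  "CAGGGG" → prefix "CAGGG" already present; 1 new (G)
Total nodes = 5 + 1 + 5 + 1 + 3 + 1 + 1 + 1 = 18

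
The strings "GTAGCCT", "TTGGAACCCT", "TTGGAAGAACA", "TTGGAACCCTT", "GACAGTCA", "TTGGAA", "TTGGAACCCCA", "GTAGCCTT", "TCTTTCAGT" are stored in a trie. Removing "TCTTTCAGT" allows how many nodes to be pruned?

A node on "TCTTTCAGT"'s path can go only if nothing else ends at it or branches off below it.
The suffix "CTTTCAGT" (8 nodes) is used only by "TCTTTCAGT"; the node for "T" still has the child "T", so pruning stops there.
Nodes removed: 8

8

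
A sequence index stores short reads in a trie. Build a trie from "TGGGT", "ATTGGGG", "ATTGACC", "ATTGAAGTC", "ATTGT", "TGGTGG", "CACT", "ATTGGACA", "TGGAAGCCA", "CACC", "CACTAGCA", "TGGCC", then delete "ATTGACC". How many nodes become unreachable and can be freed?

2

A node on "ATTGACC"'s path can go only if nothing else ends at it or branches off below it.
The suffix "CC" (2 nodes) is used only by "ATTGACC"; the node for "ATTGA" still has the child "A", so pruning stops there.
Nodes removed: 2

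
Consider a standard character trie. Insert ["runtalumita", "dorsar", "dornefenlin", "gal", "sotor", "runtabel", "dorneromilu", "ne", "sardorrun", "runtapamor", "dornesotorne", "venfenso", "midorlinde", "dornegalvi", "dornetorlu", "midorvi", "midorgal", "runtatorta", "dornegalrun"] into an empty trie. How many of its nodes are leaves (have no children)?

19

Leaves are exactly the stored words that no other stored word extends.
Those words: "dornefenlin", "dornegalrun", "dornegalvi", "dorneromilu", "dornesotorne", "dornetorlu", "dorsar", "gal", "midorgal", "midorlinde", "midorvi", "ne", "runtabel", "runtalumita", "runtapamor", "runtatorta", "sardorrun", "sotor", "venfenso"
Leaf count: 19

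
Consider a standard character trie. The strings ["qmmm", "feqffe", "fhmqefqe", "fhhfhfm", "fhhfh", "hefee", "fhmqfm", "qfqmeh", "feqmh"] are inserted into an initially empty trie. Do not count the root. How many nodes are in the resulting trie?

36

Trace insertions, counting only characters that open a new branch:
  "qmmm" → 4 new (q, m, m, m)
  "feqffe" → 6 new (f, e, q, f, f, e)
  "fhmqefqe" → prefix "f" already present; 7 new (h, m, q, e, f, q, e)
  "fhhfhfm" → prefix "fh" already present; 5 new (h, f, h, f, m)
  "fhhfh" → prefix "fhhfh" already present; 0 new (none)
  "hefee" → 5 new (h, e, f, e, e)
  "fhmqfm" → prefix "fhmq" already present; 2 new (f, m)
  "qfqmeh" → prefix "q" already present; 5 new (f, q, m, e, h)
  "feqmh" → prefix "feq" already present; 2 new (m, h)
Total nodes = 4 + 6 + 7 + 5 + 0 + 5 + 2 + 5 + 2 = 36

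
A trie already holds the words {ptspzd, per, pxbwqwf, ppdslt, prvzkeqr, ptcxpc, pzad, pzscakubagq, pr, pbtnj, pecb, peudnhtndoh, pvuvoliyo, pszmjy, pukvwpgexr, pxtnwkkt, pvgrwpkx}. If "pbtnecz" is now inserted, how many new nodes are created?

3

The longest prefix of "pbtnecz" already in the trie is "pbtn" (length 4).
So 7 − 4 = 3 new nodes.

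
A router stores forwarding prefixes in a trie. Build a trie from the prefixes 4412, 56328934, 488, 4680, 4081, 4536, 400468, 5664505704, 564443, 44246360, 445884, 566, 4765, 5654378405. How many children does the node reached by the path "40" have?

2

The children of the "40" node are the distinct next characters among strings starting with "40".
Characters that immediately follow "40" among the stored strings: {0, 8}.
That node has 2 child edges.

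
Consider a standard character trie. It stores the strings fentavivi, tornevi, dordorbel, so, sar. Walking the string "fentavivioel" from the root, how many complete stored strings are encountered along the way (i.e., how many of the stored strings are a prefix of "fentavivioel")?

1

Traverse "fentavivioel" character by character; count nodes along the way that are marked as word ends.
Prefixes of the query that are stored words: "fentavivi"
Count: 1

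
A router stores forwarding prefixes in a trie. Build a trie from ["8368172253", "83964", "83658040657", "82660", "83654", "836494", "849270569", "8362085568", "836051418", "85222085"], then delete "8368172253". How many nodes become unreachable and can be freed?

A node on "8368172253"'s path can go only if nothing else ends at it or branches off below it.
The suffix "8172253" (7 nodes) is used only by "8368172253"; the node for "836" still has the child "5", so pruning stops there.
Nodes removed: 7

7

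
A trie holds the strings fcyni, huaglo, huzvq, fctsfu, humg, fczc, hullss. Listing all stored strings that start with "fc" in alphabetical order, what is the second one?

Filter for "fc…" and sort: "fctsfu", "fcyni", "fczc"
The 2nd is fcyni.

fcyni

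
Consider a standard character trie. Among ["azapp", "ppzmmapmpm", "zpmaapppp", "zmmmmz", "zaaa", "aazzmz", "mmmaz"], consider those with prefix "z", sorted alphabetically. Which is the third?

zpmaapppp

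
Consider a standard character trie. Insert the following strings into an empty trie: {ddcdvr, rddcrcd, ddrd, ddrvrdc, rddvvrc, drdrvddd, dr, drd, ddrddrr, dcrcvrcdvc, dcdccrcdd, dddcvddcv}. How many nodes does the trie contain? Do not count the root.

Trace insertions, counting only characters that open a new branch:
  "ddcdvr" → 6 new (d, d, c, d, v, r)
  "rddcrcd" → 7 new (r, d, d, c, r, c, d)
  "ddrd" → prefix "dd" already present; 2 new (r, d)
  "ddrvrdc" → prefix "ddr" already present; 4 new (v, r, d, c)
  "rddvvrc" → prefix "rdd" already present; 4 new (v, v, r, c)
  "drdrvddd" → prefix "d" already present; 7 new (r, d, r, v, d, d, d)
  "dr" → prefix "dr" already present; 0 new (none)
  "drd" → prefix "drd" already present; 0 new (none)
  "ddrddrr" → prefix "ddrd" already present; 3 new (d, r, r)
  "dcrcvrcdvc" → prefix "d" already present; 9 new (c, r, c, v, r, c, d, v, c)
  "dcdccrcdd" → prefix "dc" already present; 7 new (d, c, c, r, c, d, d)
  "dddcvddcv" → prefix "dd" already present; 7 new (d, c, v, d, d, c, v)
Total nodes = 6 + 7 + 2 + 4 + 4 + 7 + 0 + 0 + 3 + 9 + 7 + 7 = 56

56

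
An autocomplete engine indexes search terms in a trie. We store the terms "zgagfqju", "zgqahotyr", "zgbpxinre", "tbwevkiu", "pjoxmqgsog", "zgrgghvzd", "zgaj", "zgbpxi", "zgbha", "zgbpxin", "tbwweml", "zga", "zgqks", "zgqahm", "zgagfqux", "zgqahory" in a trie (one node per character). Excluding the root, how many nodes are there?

61

Insert word by word; a character creates a node only if that edge doesn't already exist:
  "zgagfqju" → 8 new (z, g, a, g, f, q, j, u)
  "zgqahotyr" → prefix "zg" already present; 7 new (q, a, h, o, t, y, r)
  "zgbpxinre" → prefix "zg" already present; 7 new (b, p, x, i, n, r, e)
  "tbwevkiu" → 8 new (t, b, w, e, v, k, i, u)
  "pjoxmqgsog" → 10 new (p, j, o, x, m, q, g, s, o, g)
  "zgrgghvzd" → prefix "zg" already present; 7 new (r, g, g, h, v, z, d)
  "zgaj" → prefix "zga" already present; 1 new (j)
  "zgbpxi" → prefix "zgbpxi" already present; 0 new (none)
  "zgbha" → prefix "zgb" already present; 2 new (h, a)
  "zgbpxin" → prefix "zgbpxin" already present; 0 new (none)
  "tbwweml" → prefix "tbw" already present; 4 new (w, e, m, l)
  "zga" → prefix "zga" already present; 0 new (none)
  "zgqks" → prefix "zgq" already present; 2 new (k, s)
  "zgqahm" → prefix "zgqah" already present; 1 new (m)
  "zgagfqux" → prefix "zgagfq" already present; 2 new (u, x)
  "zgqahory" → prefix "zgqaho" already present; 2 new (r, y)
Total nodes = 8 + 7 + 7 + 8 + 10 + 7 + 1 + 0 + 2 + 0 + 4 + 0 + 2 + 1 + 2 + 2 = 61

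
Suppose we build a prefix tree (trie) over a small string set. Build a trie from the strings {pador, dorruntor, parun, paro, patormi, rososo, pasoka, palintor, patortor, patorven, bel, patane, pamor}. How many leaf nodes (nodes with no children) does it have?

13

A leaf is a node with no children — equivalently, the end of a word that is not a proper prefix of any other stored word.
Those words: "bel", "dorruntor", "pador", "palintor", "pamor", "paro", "parun", "pasoka", "patane", "patormi", "patortor", "patorven", "rososo"
Leaf count: 13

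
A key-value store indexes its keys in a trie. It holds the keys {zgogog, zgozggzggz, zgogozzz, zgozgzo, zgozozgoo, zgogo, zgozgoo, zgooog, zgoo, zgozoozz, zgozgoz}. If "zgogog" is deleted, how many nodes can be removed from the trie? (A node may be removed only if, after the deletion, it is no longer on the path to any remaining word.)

1

A node on "zgogog"'s path can go only if nothing else ends at it or branches off below it.
The suffix "g" (1 node) is used only by "zgogog"; the node for "zgogo" still has the child "z", so pruning stops there.
Nodes removed: 1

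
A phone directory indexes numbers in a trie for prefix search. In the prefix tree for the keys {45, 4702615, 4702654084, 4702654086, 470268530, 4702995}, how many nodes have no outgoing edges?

6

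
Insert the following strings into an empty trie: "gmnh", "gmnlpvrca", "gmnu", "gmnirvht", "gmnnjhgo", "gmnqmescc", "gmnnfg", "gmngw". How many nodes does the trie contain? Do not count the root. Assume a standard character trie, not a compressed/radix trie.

Count nodes per top-level branch (shared prefixes stored once):
  'g'-branch (gmngw, gmnh, gmnirvht, gmnlpvrca, gmnnfg, gmnnjhgo, gmnqmescc, gmnu): 31 nodes
Sum: 31

31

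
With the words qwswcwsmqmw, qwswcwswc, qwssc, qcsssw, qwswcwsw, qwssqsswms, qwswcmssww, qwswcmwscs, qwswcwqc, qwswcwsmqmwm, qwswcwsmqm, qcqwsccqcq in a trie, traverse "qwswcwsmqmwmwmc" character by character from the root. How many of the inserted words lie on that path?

3

Walk "qwswcwsmqmwmwmc" from the root; an end-of-word marker is hit whenever a stored word is a prefix of "qwswcwsmqmwmwmc".
Prefixes of the query that are stored words: "qwswcwsmqm", "qwswcwsmqmw", "qwswcwsmqmwm"
Count: 3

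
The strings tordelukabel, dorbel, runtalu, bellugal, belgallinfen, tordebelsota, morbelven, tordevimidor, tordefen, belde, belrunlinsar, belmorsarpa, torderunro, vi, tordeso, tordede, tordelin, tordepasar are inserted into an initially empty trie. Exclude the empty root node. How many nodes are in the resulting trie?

Insert word by word; a character creates a node only if that edge doesn't already exist:
  "tordelukabel" → 12 new (t, o, r, d, e, l, u, k, a, b, e, l)
  "dorbel" → 6 new (d, o, r, b, e, l)
  "runtalu" → 7 new (r, u, n, t, a, l, u)
  "bellugal" → 8 new (b, e, l, l, u, g, a, l)
  "belgallinfen" → prefix "bel" already present; 9 new (g, a, l, l, i, n, f, e, n)
  "tordebelsota" → prefix "torde" already present; 7 new (b, e, l, s, o, t, a)
  "morbelven" → 9 new (m, o, r, b, e, l, v, e, n)
  "tordevimidor" → prefix "torde" already present; 7 new (v, i, m, i, d, o, r)
  "tordefen" → prefix "torde" already present; 3 new (f, e, n)
  "belde" → prefix "bel" already present; 2 new (d, e)
  "belrunlinsar" → prefix "bel" already present; 9 new (r, u, n, l, i, n, s, a, r)
  "belmorsarpa" → prefix "bel" already present; 8 new (m, o, r, s, a, r, p, a)
  "torderunro" → prefix "torde" already present; 5 new (r, u, n, r, o)
  "vi" → 2 new (v, i)
  "tordeso" → prefix "torde" already present; 2 new (s, o)
  "tordede" → prefix "torde" already present; 2 new (d, e)
  "tordelin" → prefix "tordel" already present; 2 new (i, n)
  "tordepasar" → prefix "torde" already present; 5 new (p, a, s, a, r)
Total nodes = 12 + 6 + 7 + 8 + 9 + 7 + 9 + 7 + 3 + 2 + 9 + 8 + 5 + 2 + 2 + 2 + 2 + 5 = 105

105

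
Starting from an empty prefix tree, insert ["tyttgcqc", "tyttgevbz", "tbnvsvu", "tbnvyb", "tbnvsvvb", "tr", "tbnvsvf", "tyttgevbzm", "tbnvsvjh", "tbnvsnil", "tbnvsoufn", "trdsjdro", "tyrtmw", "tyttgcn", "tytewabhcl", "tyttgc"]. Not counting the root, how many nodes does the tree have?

52

Insert word by word; a character creates a node only if that edge doesn't already exist:
  "tyttgcqc" → 8 new (t, y, t, t, g, c, q, c)
  "tyttgevbz" → prefix "tyttg" already present; 4 new (e, v, b, z)
  "tbnvsvu" → prefix "t" already present; 6 new (b, n, v, s, v, u)
  "tbnvyb" → prefix "tbnv" already present; 2 new (y, b)
  "tbnvsvvb" → prefix "tbnvsv" already present; 2 new (v, b)
  "tr" → prefix "t" already present; 1 new (r)
  "tbnvsvf" → prefix "tbnvsv" already present; 1 new (f)
  "tyttgevbzm" → prefix "tyttgevbz" already present; 1 new (m)
  "tbnvsvjh" → prefix "tbnvsv" already present; 2 new (j, h)
  "tbnvsnil" → prefix "tbnvs" already present; 3 new (n, i, l)
  "tbnvsoufn" → prefix "tbnvs" already present; 4 new (o, u, f, n)
  "trdsjdro" → prefix "tr" already present; 6 new (d, s, j, d, r, o)
  "tyrtmw" → prefix "ty" already present; 4 new (r, t, m, w)
  "tyttgcn" → prefix "tyttgc" already present; 1 new (n)
  "tytewabhcl" → prefix "tyt" already present; 7 new (e, w, a, b, h, c, l)
  "tyttgc" → prefix "tyttgc" already present; 0 new (none)
Total nodes = 8 + 4 + 6 + 2 + 2 + 1 + 1 + 1 + 2 + 3 + 4 + 6 + 4 + 1 + 7 + 0 = 52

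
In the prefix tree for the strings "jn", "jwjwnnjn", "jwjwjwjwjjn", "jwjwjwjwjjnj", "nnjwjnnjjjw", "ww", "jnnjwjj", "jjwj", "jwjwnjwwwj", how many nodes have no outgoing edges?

A leaf is a node with no children — equivalently, the end of a word that is not a proper prefix of any other stored word.
Those words: "jjwj", "jnnjwjj", "jwjwjwjwjjnj", "jwjwnjwwwj", "jwjwnnjn", "nnjwjnnjjjw", "ww"
Leaf count: 7

7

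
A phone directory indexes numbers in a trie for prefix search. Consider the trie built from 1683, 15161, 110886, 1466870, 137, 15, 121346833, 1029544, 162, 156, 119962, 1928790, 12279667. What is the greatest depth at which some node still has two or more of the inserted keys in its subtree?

2

The deepest shared node is where two words last agree before diverging.
e.g. "110886" and "119962" share the prefix "11" of length 2; no pair shares a longer one.
Longest shared-prefix length: 2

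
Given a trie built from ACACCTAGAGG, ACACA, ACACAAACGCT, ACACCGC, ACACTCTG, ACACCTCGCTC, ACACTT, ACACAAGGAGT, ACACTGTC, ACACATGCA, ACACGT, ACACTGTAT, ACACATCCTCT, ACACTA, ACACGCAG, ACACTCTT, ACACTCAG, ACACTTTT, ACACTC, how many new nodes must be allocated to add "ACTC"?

2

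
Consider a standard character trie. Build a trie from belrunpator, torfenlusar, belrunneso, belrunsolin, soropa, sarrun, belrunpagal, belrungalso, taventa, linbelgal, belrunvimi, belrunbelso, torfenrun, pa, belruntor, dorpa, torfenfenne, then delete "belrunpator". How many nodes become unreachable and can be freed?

3

After clearing the end-marker at "belrunpator", prune upward until reaching a node still needed by another word.
The suffix "tor" (3 nodes) is used only by "belrunpator"; the node for "belrunpa" still has the child "g", so pruning stops there.
Nodes removed: 3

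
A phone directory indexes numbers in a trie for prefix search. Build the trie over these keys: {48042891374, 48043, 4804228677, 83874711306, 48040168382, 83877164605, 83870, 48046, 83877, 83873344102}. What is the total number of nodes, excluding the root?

51

Insert word by word; a character creates a node only if that edge doesn't already exist:
  "48042891374" → 11 new (4, 8, 0, 4, 2, 8, 9, 1, 3, 7, 4)
  "48043" → prefix "4804" already present; 1 new (3)
  "4804228677" → prefix "48042" already present; 5 new (2, 8, 6, 7, 7)
  "83874711306" → 11 new (8, 3, 8, 7, 4, 7, 1, 1, 3, 0, 6)
  "48040168382" → prefix "4804" already present; 7 new (0, 1, 6, 8, 3, 8, 2)
  "83877164605" → prefix "8387" already present; 7 new (7, 1, 6, 4, 6, 0, 5)
  "83870" → prefix "8387" already present; 1 new (0)
  "48046" → prefix "4804" already present; 1 new (6)
  "83877" → prefix "83877" already present; 0 new (none)
  "83873344102" → prefix "8387" already present; 7 new (3, 3, 4, 4, 1, 0, 2)
Total nodes = 11 + 1 + 5 + 11 + 7 + 7 + 1 + 1 + 0 + 7 = 51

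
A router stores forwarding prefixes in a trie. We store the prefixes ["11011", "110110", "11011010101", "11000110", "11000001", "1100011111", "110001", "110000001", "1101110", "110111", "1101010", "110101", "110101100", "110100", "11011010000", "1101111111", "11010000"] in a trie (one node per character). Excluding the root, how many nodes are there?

For each word, the new-node count is its length minus the longest prefix already in the trie:
  "11011" → 5 new (1, 1, 0, 1, 1)
  "110110" → prefix "11011" already present; 1 new (0)
  "11011010101" → prefix "110110" already present; 5 new (1, 0, 1, 0, 1)
  "11000110" → prefix "110" already present; 5 new (0, 0, 1, 1, 0)
  "11000001" → prefix "11000" already present; 3 new (0, 0, 1)
  "1100011111" → prefix "1100011" already present; 3 new (1, 1, 1)
  "110001" → prefix "110001" already present; 0 new (none)
  "110000001" → prefix "1100000" already present; 2 new (0, 1)
  "1101110" → prefix "11011" already present; 2 new (1, 0)
  "110111" → prefix "110111" already present; 0 new (none)
  "1101010" → prefix "1101" already present; 3 new (0, 1, 0)
  "110101" → prefix "110101" already present; 0 new (none)
  "110101100" → prefix "110101" already present; 3 new (1, 0, 0)
  "110100" → prefix "11010" already present; 1 new (0)
  "11011010000" → prefix "11011010" already present; 3 new (0, 0, 0)
  "1101111111" → prefix "110111" already present; 4 new (1, 1, 1, 1)
  "11010000" → prefix "110100" already present; 2 new (0, 0)
Total nodes = 5 + 1 + 5 + 5 + 3 + 3 + 0 + 2 + 2 + 0 + 3 + 0 + 3 + 1 + 3 + 4 + 2 = 42

42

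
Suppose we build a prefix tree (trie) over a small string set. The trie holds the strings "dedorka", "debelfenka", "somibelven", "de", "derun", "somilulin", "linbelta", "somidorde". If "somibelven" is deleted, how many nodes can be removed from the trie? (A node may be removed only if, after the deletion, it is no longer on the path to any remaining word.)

6

A node on "somibelven"'s path can go only if nothing else ends at it or branches off below it.
The suffix "belven" (6 nodes) is used only by "somibelven"; the node for "somi" still has the child "l", so pruning stops there.
Nodes removed: 6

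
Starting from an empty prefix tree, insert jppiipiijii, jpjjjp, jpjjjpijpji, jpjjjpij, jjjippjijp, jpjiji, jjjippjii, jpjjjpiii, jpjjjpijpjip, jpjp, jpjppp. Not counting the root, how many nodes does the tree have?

39

Count nodes per top-level branch (shared prefixes stored once):
  'j'-branch (jjjippjii, jjjippjijp, jpjiji, jpjjjp, jpjjjpiii, jpjjjpij, jpjjjpijpji, jpjjjpijpjip, jpjp, jpjppp, jppiipiijii): 39 nodes
Sum: 39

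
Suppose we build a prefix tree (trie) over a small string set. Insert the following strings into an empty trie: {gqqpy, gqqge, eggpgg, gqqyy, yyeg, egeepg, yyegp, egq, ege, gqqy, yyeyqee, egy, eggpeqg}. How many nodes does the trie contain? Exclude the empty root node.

Insert word by word; a character creates a node only if that edge doesn't already exist:
  "gqqpy" → 5 new (g, q, q, p, y)
  "gqqge" → prefix "gqq" already present; 2 new (g, e)
  "eggpgg" → 6 new (e, g, g, p, g, g)
  "gqqyy" → prefix "gqq" already present; 2 new (y, y)
  "yyeg" → 4 new (y, y, e, g)
  "egeepg" → prefix "eg" already present; 4 new (e, e, p, g)
  "yyegp" → prefix "yyeg" already present; 1 new (p)
  "egq" → prefix "eg" already present; 1 new (q)
  "ege" → prefix "ege" already present; 0 new (none)
  "gqqy" → prefix "gqqy" already present; 0 new (none)
  "yyeyqee" → prefix "yye" already present; 4 new (y, q, e, e)
  "egy" → prefix "eg" already present; 1 new (y)
  "eggpeqg" → prefix "eggp" already present; 3 new (e, q, g)
Total nodes = 5 + 2 + 6 + 2 + 4 + 4 + 1 + 1 + 0 + 0 + 4 + 1 + 3 = 33

33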